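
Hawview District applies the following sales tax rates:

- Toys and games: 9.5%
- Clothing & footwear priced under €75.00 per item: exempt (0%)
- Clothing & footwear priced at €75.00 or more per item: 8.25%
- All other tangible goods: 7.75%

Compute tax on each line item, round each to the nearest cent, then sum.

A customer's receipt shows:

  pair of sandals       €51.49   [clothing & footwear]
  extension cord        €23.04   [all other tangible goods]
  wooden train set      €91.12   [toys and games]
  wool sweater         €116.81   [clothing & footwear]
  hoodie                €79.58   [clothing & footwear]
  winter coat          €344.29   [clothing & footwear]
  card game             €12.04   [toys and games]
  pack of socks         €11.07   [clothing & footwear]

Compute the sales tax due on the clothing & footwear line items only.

Pair of sandals €51.49: clothing & footwear, under €75.00 → 0% → €0.00
Wool sweater €116.81: clothing & footwear, €75.00 or more → 8.25% → €9.64
Hoodie €79.58: clothing & footwear, €75.00 or more → 8.25% → €6.57
Winter coat €344.29: clothing & footwear, €75.00 or more → 8.25% → €28.40
Pack of socks €11.07: clothing & footwear, under €75.00 → 0% → €0.00
Tax on clothing & footwear = €0.00 + €9.64 + €6.57 + €28.40 + €0.00 = €44.61

€44.61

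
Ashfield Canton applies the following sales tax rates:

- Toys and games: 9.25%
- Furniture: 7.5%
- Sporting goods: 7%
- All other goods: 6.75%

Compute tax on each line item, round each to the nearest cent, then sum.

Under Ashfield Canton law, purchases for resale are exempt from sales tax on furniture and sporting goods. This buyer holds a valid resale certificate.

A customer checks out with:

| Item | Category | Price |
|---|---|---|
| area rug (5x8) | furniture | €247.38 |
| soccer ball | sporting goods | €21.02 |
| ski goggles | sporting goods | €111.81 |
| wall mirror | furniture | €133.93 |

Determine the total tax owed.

€0.00

Area rug (5x8) €247.38: furniture, buyer-exempt → 0% → €0.00
Soccer ball €21.02: sporting goods, buyer-exempt → 0% → €0.00
Ski goggles €111.81: sporting goods, buyer-exempt → 0% → €0.00
Wall mirror €133.93: furniture, buyer-exempt → 0% → €0.00
Total tax = €0.00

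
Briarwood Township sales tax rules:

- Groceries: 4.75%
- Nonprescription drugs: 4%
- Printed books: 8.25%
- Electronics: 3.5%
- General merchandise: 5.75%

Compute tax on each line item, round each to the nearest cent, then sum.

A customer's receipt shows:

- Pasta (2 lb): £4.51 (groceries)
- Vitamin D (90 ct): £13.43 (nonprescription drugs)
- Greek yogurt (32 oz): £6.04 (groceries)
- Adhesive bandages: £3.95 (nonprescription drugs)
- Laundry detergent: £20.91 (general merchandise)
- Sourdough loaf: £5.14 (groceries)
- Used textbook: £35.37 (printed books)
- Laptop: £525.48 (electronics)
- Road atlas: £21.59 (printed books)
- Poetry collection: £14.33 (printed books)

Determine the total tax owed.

Pasta (2 lb) £4.51: groceries → 4.75% → £0.21
Vitamin D (90 ct) £13.43: nonprescription drugs → 4% → £0.54
Greek yogurt (32 oz) £6.04: groceries → 4.75% → £0.29
Adhesive bandages £3.95: nonprescription drugs → 4% → £0.16
Laundry detergent £20.91: general merchandise → 5.75% → £1.20
Sourdough loaf £5.14: groceries → 4.75% → £0.24
Used textbook £35.37: printed books → 8.25% → £2.92
Laptop £525.48: electronics → 3.5% → £18.39
Road atlas £21.59: printed books → 8.25% → £1.78
Poetry collection £14.33: printed books → 8.25% → £1.18
Total tax = £0.21 + £0.54 + £0.29 + £0.16 + £1.20 + £0.24 + £2.92 + £18.39 + £1.78 + £1.18 = £26.91

£26.91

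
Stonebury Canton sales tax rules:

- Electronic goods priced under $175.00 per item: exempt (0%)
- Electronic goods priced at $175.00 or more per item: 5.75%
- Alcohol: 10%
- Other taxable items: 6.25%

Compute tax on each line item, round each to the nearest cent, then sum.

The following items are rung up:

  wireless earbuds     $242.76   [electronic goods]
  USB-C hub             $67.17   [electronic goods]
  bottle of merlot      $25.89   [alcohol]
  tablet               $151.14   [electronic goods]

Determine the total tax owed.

$16.55

Wireless earbuds $242.76: electronic goods, $175.00 or more → 5.75% → $13.96
USB-C hub $67.17: electronic goods, under $175.00 → 0% → $0.00
Bottle of merlot $25.89: alcohol → 10% → $2.59
Tablet $151.14: electronic goods, under $175.00 → 0% → $0.00
Total tax = $13.96 + $2.59 = $16.55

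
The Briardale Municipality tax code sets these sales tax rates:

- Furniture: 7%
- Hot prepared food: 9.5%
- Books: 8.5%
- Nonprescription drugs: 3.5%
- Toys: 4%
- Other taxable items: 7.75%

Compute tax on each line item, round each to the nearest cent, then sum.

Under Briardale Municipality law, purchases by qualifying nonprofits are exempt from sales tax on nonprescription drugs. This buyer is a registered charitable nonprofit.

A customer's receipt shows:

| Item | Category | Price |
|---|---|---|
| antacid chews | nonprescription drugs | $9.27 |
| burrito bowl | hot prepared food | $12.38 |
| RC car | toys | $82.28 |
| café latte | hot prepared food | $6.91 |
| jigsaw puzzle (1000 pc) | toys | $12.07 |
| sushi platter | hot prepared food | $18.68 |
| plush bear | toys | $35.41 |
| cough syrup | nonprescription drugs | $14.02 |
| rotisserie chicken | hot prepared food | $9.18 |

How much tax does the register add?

$9.67

Antacid chews $9.27: nonprescription drugs, buyer-exempt → 0% → $0.00
Burrito bowl $12.38: hot prepared food → 9.5% → $1.18
RC car $82.28: toys → 4% → $3.29
Café latte $6.91: hot prepared food → 9.5% → $0.66
Jigsaw puzzle (1000 pc) $12.07: toys → 4% → $0.48
Sushi platter $18.68: hot prepared food → 9.5% → $1.77
Plush bear $35.41: toys → 4% → $1.42
Cough syrup $14.02: nonprescription drugs, buyer-exempt → 0% → $0.00
Rotisserie chicken $9.18: hot prepared food → 9.5% → $0.87
Total tax = $1.18 + $3.29 + $0.66 + $0.48 + $1.77 + $1.42 + $0.87 = $9.67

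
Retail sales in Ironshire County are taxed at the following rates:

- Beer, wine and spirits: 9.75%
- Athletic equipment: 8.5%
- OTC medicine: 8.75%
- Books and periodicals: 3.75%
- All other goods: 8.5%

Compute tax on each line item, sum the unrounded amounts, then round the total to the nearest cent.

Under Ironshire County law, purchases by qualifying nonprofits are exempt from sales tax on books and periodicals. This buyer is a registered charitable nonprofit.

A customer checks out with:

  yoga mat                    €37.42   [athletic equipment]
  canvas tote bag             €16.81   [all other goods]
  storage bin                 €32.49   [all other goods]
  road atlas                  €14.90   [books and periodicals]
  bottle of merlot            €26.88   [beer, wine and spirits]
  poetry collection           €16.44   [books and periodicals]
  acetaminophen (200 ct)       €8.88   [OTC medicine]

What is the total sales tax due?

€10.77

Yoga mat €37.42: athletic equipment → 8.5% → €3.1807
Canvas tote bag €16.81: all other goods → 8.5% → €1.42885
Storage bin €32.49: all other goods → 8.5% → €2.76165
Road atlas €14.90: books and periodicals, buyer-exempt → 0% → €0.00
Bottle of merlot €26.88: beer, wine and spirits → 9.75% → €2.6208
Poetry collection €16.44: books and periodicals, buyer-exempt → 0% → €0.00
Acetaminophen (200 ct) €8.88: OTC medicine → 8.75% → €0.777
Unrounded tax sum = €10.769 → €10.77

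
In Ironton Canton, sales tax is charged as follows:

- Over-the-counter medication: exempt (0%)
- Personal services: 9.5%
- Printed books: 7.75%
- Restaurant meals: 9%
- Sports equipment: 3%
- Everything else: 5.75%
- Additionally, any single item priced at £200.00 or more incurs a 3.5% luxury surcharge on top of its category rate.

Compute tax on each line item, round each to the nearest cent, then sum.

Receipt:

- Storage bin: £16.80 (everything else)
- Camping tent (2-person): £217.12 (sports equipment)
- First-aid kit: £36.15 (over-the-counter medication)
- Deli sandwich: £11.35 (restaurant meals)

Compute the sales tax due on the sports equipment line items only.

Camping tent (2-person) £217.12: sports equipment → 3% + 3.5% surcharge = 6.5% → £14.11
Tax on sports equipment = £14.11

£14.11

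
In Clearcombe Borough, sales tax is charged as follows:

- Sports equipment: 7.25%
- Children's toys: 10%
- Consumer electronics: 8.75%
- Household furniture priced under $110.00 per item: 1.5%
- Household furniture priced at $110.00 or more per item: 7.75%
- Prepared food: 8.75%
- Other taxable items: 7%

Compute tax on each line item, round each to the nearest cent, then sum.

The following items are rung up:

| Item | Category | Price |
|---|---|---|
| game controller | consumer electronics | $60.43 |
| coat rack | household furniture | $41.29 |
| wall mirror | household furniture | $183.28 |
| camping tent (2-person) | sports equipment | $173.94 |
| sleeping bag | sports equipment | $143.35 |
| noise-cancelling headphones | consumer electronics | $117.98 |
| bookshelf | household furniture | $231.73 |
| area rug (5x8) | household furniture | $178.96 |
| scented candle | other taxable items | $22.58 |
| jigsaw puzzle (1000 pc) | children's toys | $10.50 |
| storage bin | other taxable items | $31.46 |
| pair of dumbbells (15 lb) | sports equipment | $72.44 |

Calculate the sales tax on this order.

Game controller $60.43: consumer electronics → 8.75% → $5.29
Coat rack $41.29: household furniture, under $110.00 → 1.5% → $0.62
Wall mirror $183.28: household furniture, $110.00 or more → 7.75% → $14.20
Camping tent (2-person) $173.94: sports equipment → 7.25% → $12.61
Sleeping bag $143.35: sports equipment → 7.25% → $10.39
Noise-cancelling headphones $117.98: consumer electronics → 8.75% → $10.32
Bookshelf $231.73: household furniture, $110.00 or more → 7.75% → $17.96
Area rug (5x8) $178.96: household furniture, $110.00 or more → 7.75% → $13.87
Scented candle $22.58: other taxable items → 7% → $1.58
Jigsaw puzzle (1000 pc) $10.50: children's toys → 10% → $1.05
Storage bin $31.46: other taxable items → 7% → $2.20
Pair of dumbbells (15 lb) $72.44: sports equipment → 7.25% → $5.25
Total tax = $5.29 + $0.62 + $14.20 + $12.61 + $10.39 + $10.32 + $17.96 + $13.87 + $1.58 + $1.05 + $2.20 + $5.25 = $95.34

$95.34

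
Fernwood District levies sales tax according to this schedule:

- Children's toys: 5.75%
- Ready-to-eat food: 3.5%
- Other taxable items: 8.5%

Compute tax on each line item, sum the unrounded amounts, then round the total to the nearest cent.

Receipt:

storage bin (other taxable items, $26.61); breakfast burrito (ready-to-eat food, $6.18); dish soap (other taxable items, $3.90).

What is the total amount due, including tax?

Storage bin $26.61: other taxable items → 8.5% → $2.26185
Breakfast burrito $6.18: ready-to-eat food → 3.5% → $0.2163
Dish soap $3.90: other taxable items → 8.5% → $0.3315
Subtotal = $36.69; unrounded tax = $2.80965 → $2.81; total due = $39.50

$39.50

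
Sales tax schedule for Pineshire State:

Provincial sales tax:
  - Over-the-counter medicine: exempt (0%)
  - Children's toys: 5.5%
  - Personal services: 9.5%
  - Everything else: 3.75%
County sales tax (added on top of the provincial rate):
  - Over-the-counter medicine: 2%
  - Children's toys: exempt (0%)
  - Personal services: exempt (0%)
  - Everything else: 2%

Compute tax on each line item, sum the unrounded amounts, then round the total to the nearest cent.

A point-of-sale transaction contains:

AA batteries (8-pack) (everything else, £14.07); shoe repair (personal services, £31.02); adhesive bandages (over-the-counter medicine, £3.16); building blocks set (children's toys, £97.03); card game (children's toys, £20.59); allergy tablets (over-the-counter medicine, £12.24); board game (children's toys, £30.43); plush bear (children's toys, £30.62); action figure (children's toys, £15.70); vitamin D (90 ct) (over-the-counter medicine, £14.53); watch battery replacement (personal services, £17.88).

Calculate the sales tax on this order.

AA batteries (8-pack) £14.07: everything else → 3.75% + 2% county = 5.75% → £0.809025
Shoe repair £31.02: personal services → 9.5% + 0% county = 9.5% → £2.9469
Adhesive bandages £3.16: over-the-counter medicine → 0% + 2% county = 2% → £0.0632
Building blocks set £97.03: children's toys → 5.5% + 0% county = 5.5% → £5.33665
Card game £20.59: children's toys → 5.5% + 0% county = 5.5% → £1.13245
Allergy tablets £12.24: over-the-counter medicine → 0% + 2% county = 2% → £0.2448
Board game £30.43: children's toys → 5.5% + 0% county = 5.5% → £1.67365
Plush bear £30.62: children's toys → 5.5% + 0% county = 5.5% → £1.6841
Action figure £15.70: children's toys → 5.5% + 0% county = 5.5% → £0.8635
Vitamin D (90 ct) £14.53: over-the-counter medicine → 0% + 2% county = 2% → £0.2906
Watch battery replacement £17.88: personal services → 9.5% + 0% county = 9.5% → £1.6986
Unrounded tax sum = £16.743475 → £16.74

£16.74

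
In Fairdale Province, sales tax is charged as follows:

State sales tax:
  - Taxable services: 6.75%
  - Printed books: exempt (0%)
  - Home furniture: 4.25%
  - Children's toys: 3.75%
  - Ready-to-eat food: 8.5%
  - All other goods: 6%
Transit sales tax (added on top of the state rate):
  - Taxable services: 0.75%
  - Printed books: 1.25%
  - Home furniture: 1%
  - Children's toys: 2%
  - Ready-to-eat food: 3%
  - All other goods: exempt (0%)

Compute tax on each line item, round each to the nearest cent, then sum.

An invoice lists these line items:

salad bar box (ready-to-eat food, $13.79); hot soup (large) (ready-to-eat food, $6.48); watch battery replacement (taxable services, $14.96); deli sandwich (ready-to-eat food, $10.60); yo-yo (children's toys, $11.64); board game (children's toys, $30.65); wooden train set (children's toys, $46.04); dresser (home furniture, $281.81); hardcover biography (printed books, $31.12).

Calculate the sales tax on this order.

$24.95

Salad bar box $13.79: ready-to-eat food → 8.5% + 3% transit = 11.5% → $1.59
Hot soup (large) $6.48: ready-to-eat food → 8.5% + 3% transit = 11.5% → $0.75
Watch battery replacement $14.96: taxable services → 6.75% + 0.75% transit = 7.5% → $1.12
Deli sandwich $10.60: ready-to-eat food → 8.5% + 3% transit = 11.5% → $1.22
Yo-yo $11.64: children's toys → 3.75% + 2% transit = 5.75% → $0.67
Board game $30.65: children's toys → 3.75% + 2% transit = 5.75% → $1.76
Wooden train set $46.04: children's toys → 3.75% + 2% transit = 5.75% → $2.65
Dresser $281.81: home furniture → 4.25% + 1% transit = 5.25% → $14.80
Hardcover biography $31.12: printed books → 0% + 1.25% transit = 1.25% → $0.39
Total tax = $1.59 + $0.75 + $1.12 + $1.22 + $0.67 + $1.76 + $2.65 + $14.80 + $0.39 = $24.95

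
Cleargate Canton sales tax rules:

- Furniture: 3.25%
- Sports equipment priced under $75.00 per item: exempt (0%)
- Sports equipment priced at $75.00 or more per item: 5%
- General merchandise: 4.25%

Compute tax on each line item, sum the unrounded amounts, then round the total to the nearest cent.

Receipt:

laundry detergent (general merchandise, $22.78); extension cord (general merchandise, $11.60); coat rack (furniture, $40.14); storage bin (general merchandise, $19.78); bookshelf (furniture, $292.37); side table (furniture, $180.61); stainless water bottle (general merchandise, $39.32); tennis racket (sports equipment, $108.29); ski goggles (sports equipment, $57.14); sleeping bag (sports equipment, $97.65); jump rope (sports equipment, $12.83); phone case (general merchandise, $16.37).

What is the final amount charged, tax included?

$930.52

Laundry detergent $22.78: general merchandise → 4.25% → $0.96815
Extension cord $11.60: general merchandise → 4.25% → $0.493
Coat rack $40.14: furniture → 3.25% → $1.30455
Storage bin $19.78: general merchandise → 4.25% → $0.84065
Bookshelf $292.37: furniture → 3.25% → $9.502025
Side table $180.61: furniture → 3.25% → $5.869825
Stainless water bottle $39.32: general merchandise → 4.25% → $1.6711
Tennis racket $108.29: sports equipment, $75.00 or more → 5% → $5.4145
Ski goggles $57.14: sports equipment, under $75.00 → 0% → $0.00
Sleeping bag $97.65: sports equipment, $75.00 or more → 5% → $4.8825
Jump rope $12.83: sports equipment, under $75.00 → 0% → $0.00
Phone case $16.37: general merchandise → 4.25% → $0.695725
Subtotal = $898.88; unrounded tax = $31.642025 → $31.64; total due = $930.52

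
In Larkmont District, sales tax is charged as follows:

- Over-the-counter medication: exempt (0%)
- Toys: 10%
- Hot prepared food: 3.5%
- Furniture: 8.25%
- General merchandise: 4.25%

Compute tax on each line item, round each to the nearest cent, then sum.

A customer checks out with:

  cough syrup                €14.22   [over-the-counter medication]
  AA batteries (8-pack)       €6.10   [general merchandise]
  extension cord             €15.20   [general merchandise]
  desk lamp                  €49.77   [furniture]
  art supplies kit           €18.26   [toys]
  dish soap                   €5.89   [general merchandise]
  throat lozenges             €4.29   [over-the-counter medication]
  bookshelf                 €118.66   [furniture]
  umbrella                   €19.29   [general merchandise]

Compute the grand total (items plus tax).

Cough syrup €14.22: over-the-counter medication → 0% → €0.00
AA batteries (8-pack) €6.10: general merchandise → 4.25% → €0.26
Extension cord €15.20: general merchandise → 4.25% → €0.65
Desk lamp €49.77: furniture → 8.25% → €4.11
Art supplies kit €18.26: toys → 10% → €1.83
Dish soap €5.89: general merchandise → 4.25% → €0.25
Throat lozenges €4.29: over-the-counter medication → 0% → €0.00
Bookshelf €118.66: furniture → 8.25% → €9.79
Umbrella €19.29: general merchandise → 4.25% → €0.82
Subtotal = €251.68; tax = €17.71; total due = €269.39

€269.39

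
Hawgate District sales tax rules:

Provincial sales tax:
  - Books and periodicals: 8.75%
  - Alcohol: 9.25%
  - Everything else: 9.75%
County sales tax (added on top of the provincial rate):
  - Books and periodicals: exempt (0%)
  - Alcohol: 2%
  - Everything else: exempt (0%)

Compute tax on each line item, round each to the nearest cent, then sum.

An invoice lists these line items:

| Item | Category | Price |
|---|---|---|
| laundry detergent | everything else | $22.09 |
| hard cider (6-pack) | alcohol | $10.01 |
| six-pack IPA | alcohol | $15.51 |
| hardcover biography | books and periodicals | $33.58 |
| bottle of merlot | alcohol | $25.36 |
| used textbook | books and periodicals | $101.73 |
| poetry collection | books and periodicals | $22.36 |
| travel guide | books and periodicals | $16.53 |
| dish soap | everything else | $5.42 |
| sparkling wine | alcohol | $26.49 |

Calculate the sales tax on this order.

$26.63

Laundry detergent $22.09: everything else → 9.75% + 0% county = 9.75% → $2.15
Hard cider (6-pack) $10.01: alcohol → 9.25% + 2% county = 11.25% → $1.13
Six-pack IPA $15.51: alcohol → 9.25% + 2% county = 11.25% → $1.74
Hardcover biography $33.58: books and periodicals → 8.75% + 0% county = 8.75% → $2.94
Bottle of merlot $25.36: alcohol → 9.25% + 2% county = 11.25% → $2.85
Used textbook $101.73: books and periodicals → 8.75% + 0% county = 8.75% → $8.90
Poetry collection $22.36: books and periodicals → 8.75% + 0% county = 8.75% → $1.96
Travel guide $16.53: books and periodicals → 8.75% + 0% county = 8.75% → $1.45
Dish soap $5.42: everything else → 9.75% + 0% county = 9.75% → $0.53
Sparkling wine $26.49: alcohol → 9.25% + 2% county = 11.25% → $2.98
Total tax = $2.15 + $1.13 + $1.74 + $2.94 + $2.85 + $8.90 + $1.96 + $1.45 + $0.53 + $2.98 = $26.63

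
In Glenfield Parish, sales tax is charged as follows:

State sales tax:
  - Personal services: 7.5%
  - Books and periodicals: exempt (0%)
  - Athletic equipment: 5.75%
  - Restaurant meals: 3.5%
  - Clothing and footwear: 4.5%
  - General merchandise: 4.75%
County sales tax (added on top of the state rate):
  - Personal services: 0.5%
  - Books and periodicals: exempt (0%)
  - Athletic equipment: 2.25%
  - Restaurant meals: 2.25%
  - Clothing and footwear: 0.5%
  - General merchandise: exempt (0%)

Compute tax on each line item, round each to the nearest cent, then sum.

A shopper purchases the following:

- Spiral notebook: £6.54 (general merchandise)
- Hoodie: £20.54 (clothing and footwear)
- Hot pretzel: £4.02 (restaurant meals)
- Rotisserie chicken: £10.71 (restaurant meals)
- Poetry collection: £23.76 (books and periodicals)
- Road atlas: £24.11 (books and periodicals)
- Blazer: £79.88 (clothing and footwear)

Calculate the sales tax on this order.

Spiral notebook £6.54: general merchandise → 4.75% + 0% county = 4.75% → £0.31
Hoodie £20.54: clothing and footwear → 4.5% + 0.5% county = 5% → £1.03
Hot pretzel £4.02: restaurant meals → 3.5% + 2.25% county = 5.75% → £0.23
Rotisserie chicken £10.71: restaurant meals → 3.5% + 2.25% county = 5.75% → £0.62
Poetry collection £23.76: books and periodicals → 0% + 0% county = 0% → £0.00
Road atlas £24.11: books and periodicals → 0% + 0% county = 0% → £0.00
Blazer £79.88: clothing and footwear → 4.5% + 0.5% county = 5% → £3.99
Total tax = £0.31 + £1.03 + £0.23 + £0.62 + £3.99 = £6.18

£6.18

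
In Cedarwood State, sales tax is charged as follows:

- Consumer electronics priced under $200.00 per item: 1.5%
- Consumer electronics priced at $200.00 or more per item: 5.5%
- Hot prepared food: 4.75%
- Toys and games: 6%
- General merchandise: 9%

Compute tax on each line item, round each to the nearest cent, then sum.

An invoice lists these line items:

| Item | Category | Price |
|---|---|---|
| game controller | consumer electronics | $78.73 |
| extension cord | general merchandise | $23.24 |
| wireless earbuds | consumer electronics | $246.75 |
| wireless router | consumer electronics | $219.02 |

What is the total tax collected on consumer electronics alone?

$26.80

Game controller $78.73: consumer electronics, under $200.00 → 1.5% → $1.18
Wireless earbuds $246.75: consumer electronics, $200.00 or more → 5.5% → $13.57
Wireless router $219.02: consumer electronics, $200.00 or more → 5.5% → $12.05
Tax on consumer electronics = $1.18 + $13.57 + $12.05 = $26.80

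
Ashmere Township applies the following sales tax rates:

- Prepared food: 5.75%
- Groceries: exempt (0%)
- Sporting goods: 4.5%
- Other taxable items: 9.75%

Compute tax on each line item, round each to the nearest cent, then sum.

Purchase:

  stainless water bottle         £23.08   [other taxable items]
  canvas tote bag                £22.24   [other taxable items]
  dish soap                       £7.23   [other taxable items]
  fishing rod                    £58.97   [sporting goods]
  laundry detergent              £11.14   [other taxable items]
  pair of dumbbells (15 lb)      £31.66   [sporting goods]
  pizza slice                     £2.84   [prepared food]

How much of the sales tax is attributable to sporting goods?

£4.07

Fishing rod £58.97: sporting goods → 4.5% → £2.65
Pair of dumbbells (15 lb) £31.66: sporting goods → 4.5% → £1.42
Tax on sporting goods = £2.65 + £1.42 = £4.07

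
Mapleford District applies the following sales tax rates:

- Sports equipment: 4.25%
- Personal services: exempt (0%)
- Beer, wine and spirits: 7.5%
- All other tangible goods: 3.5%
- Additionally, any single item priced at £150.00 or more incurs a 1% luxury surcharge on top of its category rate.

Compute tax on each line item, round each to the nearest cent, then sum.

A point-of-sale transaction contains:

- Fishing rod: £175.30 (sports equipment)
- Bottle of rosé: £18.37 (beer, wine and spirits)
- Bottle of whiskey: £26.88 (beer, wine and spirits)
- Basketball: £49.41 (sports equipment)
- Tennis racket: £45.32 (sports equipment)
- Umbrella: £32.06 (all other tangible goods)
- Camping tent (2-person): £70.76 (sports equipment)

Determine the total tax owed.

Fishing rod £175.30: sports equipment → 4.25% + 1% surcharge = 5.25% → £9.20
Bottle of rosé £18.37: beer, wine and spirits → 7.5% → £1.38
Bottle of whiskey £26.88: beer, wine and spirits → 7.5% → £2.02
Basketball £49.41: sports equipment → 4.25% → £2.10
Tennis racket £45.32: sports equipment → 4.25% → £1.93
Umbrella £32.06: all other tangible goods → 3.5% → £1.12
Camping tent (2-person) £70.76: sports equipment → 4.25% → £3.01
Total tax = £9.20 + £1.38 + £2.02 + £2.10 + £1.93 + £1.12 + £3.01 = £20.76

£20.76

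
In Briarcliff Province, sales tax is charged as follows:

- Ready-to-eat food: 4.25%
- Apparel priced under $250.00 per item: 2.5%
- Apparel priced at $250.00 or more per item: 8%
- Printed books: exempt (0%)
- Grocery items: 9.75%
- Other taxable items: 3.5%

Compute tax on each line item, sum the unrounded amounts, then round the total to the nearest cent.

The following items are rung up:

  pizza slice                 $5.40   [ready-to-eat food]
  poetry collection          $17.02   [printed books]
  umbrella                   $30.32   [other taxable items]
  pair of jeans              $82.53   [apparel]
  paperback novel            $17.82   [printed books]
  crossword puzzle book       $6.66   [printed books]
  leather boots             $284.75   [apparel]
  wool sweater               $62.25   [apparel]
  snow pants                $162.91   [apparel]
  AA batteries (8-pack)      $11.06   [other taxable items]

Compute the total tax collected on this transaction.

Pizza slice $5.40: ready-to-eat food → 4.25% → $0.2295
Poetry collection $17.02: printed books → 0% → $0.00
Umbrella $30.32: other taxable items → 3.5% → $1.0612
Pair of jeans $82.53: apparel, under $250.00 → 2.5% → $2.06325
Paperback novel $17.82: printed books → 0% → $0.00
Crossword puzzle book $6.66: printed books → 0% → $0.00
Leather boots $284.75: apparel, $250.00 or more → 8% → $22.78
Wool sweater $62.25: apparel, under $250.00 → 2.5% → $1.55625
Snow pants $162.91: apparel, under $250.00 → 2.5% → $4.07275
AA batteries (8-pack) $11.06: other taxable items → 3.5% → $0.3871
Unrounded tax sum = $32.15005 → $32.15

$32.15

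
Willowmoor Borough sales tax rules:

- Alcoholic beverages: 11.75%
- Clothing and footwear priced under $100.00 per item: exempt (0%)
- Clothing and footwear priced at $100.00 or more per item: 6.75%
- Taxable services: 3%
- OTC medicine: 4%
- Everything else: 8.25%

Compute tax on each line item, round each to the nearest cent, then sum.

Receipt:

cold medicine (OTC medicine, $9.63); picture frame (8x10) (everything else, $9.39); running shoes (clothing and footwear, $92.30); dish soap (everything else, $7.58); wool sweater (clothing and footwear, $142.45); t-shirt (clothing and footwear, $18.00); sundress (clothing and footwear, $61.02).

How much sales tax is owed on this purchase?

Cold medicine $9.63: OTC medicine → 4% → $0.39
Picture frame (8x10) $9.39: everything else → 8.25% → $0.77
Running shoes $92.30: clothing and footwear, under $100.00 → 0% → $0.00
Dish soap $7.58: everything else → 8.25% → $0.63
Wool sweater $142.45: clothing and footwear, $100.00 or more → 6.75% → $9.62
T-shirt $18.00: clothing and footwear, under $100.00 → 0% → $0.00
Sundress $61.02: clothing and footwear, under $100.00 → 0% → $0.00
Total tax = $0.39 + $0.77 + $0.63 + $9.62 = $11.41

$11.41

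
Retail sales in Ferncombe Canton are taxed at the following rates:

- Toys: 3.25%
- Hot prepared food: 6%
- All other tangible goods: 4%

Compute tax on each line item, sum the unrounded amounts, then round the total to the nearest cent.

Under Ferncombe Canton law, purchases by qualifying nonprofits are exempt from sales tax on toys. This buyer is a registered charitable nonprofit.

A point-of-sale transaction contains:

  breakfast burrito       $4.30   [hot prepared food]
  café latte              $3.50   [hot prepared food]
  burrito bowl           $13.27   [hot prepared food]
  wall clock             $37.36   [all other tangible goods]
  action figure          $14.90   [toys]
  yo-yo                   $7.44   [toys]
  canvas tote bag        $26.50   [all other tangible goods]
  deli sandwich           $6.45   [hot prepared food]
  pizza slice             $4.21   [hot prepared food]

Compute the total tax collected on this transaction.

$4.46

Breakfast burrito $4.30: hot prepared food → 6% → $0.258
Café latte $3.50: hot prepared food → 6% → $0.21
Burrito bowl $13.27: hot prepared food → 6% → $0.7962
Wall clock $37.36: all other tangible goods → 4% → $1.4944
Action figure $14.90: toys, buyer-exempt → 0% → $0.00
Yo-yo $7.44: toys, buyer-exempt → 0% → $0.00
Canvas tote bag $26.50: all other tangible goods → 4% → $1.06
Deli sandwich $6.45: hot prepared food → 6% → $0.387
Pizza slice $4.21: hot prepared food → 6% → $0.2526
Unrounded tax sum = $4.4582 → $4.46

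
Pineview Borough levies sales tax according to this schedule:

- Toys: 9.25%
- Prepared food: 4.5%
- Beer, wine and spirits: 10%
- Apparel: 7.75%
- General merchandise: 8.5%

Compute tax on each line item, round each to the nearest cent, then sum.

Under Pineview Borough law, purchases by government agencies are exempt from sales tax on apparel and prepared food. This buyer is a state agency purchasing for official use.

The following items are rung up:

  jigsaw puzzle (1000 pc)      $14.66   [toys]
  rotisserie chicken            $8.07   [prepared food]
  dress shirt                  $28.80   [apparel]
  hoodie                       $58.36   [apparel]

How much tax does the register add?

Jigsaw puzzle (1000 pc) $14.66: toys → 9.25% → $1.36
Rotisserie chicken $8.07: prepared food, buyer-exempt → 0% → $0.00
Dress shirt $28.80: apparel, buyer-exempt → 0% → $0.00
Hoodie $58.36: apparel, buyer-exempt → 0% → $0.00
Total tax = $1.36

$1.36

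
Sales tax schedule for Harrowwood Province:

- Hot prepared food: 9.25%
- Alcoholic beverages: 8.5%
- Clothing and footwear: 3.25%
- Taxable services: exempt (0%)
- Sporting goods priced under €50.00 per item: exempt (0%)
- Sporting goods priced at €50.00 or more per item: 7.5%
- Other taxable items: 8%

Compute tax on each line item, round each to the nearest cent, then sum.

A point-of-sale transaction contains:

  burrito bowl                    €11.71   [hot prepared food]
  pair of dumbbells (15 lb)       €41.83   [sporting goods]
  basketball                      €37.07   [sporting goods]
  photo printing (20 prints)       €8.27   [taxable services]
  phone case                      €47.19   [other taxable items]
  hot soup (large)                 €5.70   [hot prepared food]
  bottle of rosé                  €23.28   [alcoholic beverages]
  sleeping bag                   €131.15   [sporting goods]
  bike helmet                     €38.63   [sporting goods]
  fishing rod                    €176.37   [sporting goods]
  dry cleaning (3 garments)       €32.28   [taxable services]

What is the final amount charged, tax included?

Burrito bowl €11.71: hot prepared food → 9.25% → €1.08
Pair of dumbbells (15 lb) €41.83: sporting goods, under €50.00 → 0% → €0.00
Basketball €37.07: sporting goods, under €50.00 → 0% → €0.00
Photo printing (20 prints) €8.27: taxable services → 0% → €0.00
Phone case €47.19: other taxable items → 8% → €3.78
Hot soup (large) €5.70: hot prepared food → 9.25% → €0.53
Bottle of rosé €23.28: alcoholic beverages → 8.5% → €1.98
Sleeping bag €131.15: sporting goods, €50.00 or more → 7.5% → €9.84
Bike helmet €38.63: sporting goods, under €50.00 → 0% → €0.00
Fishing rod €176.37: sporting goods, €50.00 or more → 7.5% → €13.23
Dry cleaning (3 garments) €32.28: taxable services → 0% → €0.00
Subtotal = €553.48; tax = €30.44; total due = €583.92

€583.92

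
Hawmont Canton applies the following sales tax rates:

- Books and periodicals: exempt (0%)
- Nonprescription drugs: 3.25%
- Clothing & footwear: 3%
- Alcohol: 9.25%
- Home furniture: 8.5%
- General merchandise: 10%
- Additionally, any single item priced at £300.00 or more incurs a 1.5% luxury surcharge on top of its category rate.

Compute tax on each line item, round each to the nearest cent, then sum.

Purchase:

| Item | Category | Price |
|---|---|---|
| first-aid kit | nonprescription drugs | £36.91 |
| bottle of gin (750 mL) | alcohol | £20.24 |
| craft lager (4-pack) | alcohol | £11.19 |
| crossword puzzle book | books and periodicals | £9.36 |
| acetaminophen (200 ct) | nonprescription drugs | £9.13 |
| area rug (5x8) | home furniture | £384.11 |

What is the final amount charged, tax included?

£513.76

First-aid kit £36.91: nonprescription drugs → 3.25% → £1.20
Bottle of gin (750 mL) £20.24: alcohol → 9.25% → £1.87
Craft lager (4-pack) £11.19: alcohol → 9.25% → £1.04
Crossword puzzle book £9.36: books and periodicals → 0% → £0.00
Acetaminophen (200 ct) £9.13: nonprescription drugs → 3.25% → £0.30
Area rug (5x8) £384.11: home furniture → 8.5% + 1.5% surcharge = 10% → £38.41
Subtotal = £470.94; tax = £42.82; total due = £513.76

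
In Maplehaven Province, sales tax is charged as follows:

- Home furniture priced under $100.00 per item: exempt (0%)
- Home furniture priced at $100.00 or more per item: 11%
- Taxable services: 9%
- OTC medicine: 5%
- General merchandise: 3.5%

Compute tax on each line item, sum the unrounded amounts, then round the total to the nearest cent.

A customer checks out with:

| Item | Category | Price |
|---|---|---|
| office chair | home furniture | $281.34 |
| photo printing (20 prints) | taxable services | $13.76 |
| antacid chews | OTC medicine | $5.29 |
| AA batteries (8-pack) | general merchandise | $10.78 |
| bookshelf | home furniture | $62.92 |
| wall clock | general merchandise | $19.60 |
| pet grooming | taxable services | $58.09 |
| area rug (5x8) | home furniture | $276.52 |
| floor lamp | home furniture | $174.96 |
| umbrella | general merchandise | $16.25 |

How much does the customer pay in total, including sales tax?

$1008.48

Office chair $281.34: home furniture, $100.00 or more → 11% → $30.9474
Photo printing (20 prints) $13.76: taxable services → 9% → $1.2384
Antacid chews $5.29: OTC medicine → 5% → $0.2645
AA batteries (8-pack) $10.78: general merchandise → 3.5% → $0.3773
Bookshelf $62.92: home furniture, under $100.00 → 0% → $0.00
Wall clock $19.60: general merchandise → 3.5% → $0.686
Pet grooming $58.09: taxable services → 9% → $5.2281
Area rug (5x8) $276.52: home furniture, $100.00 or more → 11% → $30.4172
Floor lamp $174.96: home furniture, $100.00 or more → 11% → $19.2456
Umbrella $16.25: general merchandise → 3.5% → $0.56875
Subtotal = $919.51; unrounded tax = $88.97325 → $88.97; total due = $1008.48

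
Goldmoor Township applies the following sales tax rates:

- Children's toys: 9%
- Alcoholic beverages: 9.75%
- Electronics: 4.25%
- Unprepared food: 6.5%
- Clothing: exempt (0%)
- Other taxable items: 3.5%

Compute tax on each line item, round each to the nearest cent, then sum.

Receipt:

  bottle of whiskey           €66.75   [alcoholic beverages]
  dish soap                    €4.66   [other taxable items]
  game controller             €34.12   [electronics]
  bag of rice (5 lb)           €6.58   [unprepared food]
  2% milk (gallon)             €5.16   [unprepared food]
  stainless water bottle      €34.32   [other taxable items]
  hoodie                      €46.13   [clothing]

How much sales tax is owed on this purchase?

€10.09

Bottle of whiskey €66.75: alcoholic beverages → 9.75% → €6.51
Dish soap €4.66: other taxable items → 3.5% → €0.16
Game controller €34.12: electronics → 4.25% → €1.45
Bag of rice (5 lb) €6.58: unprepared food → 6.5% → €0.43
2% milk (gallon) €5.16: unprepared food → 6.5% → €0.34
Stainless water bottle €34.32: other taxable items → 3.5% → €1.20
Hoodie €46.13: clothing → 0% → €0.00
Total tax = €6.51 + €0.16 + €1.45 + €0.43 + €0.34 + €1.20 = €10.09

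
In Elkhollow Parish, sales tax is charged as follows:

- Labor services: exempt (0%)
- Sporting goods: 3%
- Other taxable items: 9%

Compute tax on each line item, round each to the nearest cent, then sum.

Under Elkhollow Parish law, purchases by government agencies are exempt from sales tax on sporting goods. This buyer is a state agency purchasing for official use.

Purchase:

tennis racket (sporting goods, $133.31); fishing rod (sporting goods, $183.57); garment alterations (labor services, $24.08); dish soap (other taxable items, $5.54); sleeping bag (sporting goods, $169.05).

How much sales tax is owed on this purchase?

$0.50

Tennis racket $133.31: sporting goods, buyer-exempt → 0% → $0.00
Fishing rod $183.57: sporting goods, buyer-exempt → 0% → $0.00
Garment alterations $24.08: labor services → 0% → $0.00
Dish soap $5.54: other taxable items → 9% → $0.50
Sleeping bag $169.05: sporting goods, buyer-exempt → 0% → $0.00
Total tax = $0.50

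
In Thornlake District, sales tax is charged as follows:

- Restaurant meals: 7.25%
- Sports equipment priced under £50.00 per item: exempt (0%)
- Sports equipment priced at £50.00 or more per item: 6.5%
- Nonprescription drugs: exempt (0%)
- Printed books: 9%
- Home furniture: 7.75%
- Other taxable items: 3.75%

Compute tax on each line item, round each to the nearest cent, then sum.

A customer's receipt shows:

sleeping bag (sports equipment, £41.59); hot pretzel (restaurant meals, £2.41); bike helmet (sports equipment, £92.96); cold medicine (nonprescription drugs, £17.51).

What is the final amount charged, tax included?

£160.68

Sleeping bag £41.59: sports equipment, under £50.00 → 0% → £0.00
Hot pretzel £2.41: restaurant meals → 7.25% → £0.17
Bike helmet £92.96: sports equipment, £50.00 or more → 6.5% → £6.04
Cold medicine £17.51: nonprescription drugs → 0% → £0.00
Subtotal = £154.47; tax = £6.21; total due = £160.68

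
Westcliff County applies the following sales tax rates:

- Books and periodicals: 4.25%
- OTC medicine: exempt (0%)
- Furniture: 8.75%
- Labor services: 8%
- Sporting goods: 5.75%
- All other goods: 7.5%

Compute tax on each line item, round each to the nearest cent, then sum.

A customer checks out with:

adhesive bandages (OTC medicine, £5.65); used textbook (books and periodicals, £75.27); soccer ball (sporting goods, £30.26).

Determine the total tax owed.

Adhesive bandages £5.65: OTC medicine → 0% → £0.00
Used textbook £75.27: books and periodicals → 4.25% → £3.20
Soccer ball £30.26: sporting goods → 5.75% → £1.74
Total tax = £3.20 + £1.74 = £4.94

£4.94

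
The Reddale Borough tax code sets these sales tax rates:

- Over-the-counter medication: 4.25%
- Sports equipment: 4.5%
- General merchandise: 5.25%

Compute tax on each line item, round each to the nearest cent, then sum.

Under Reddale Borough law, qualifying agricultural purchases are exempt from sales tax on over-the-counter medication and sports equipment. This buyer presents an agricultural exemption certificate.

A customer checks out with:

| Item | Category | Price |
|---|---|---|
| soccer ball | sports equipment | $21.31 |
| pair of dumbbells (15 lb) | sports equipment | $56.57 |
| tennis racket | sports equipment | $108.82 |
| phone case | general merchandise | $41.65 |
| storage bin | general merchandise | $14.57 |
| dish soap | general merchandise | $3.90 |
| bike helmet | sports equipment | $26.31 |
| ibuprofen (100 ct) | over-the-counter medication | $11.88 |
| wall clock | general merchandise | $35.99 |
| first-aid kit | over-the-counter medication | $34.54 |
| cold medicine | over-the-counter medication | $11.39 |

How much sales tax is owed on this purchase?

$5.04

Soccer ball $21.31: sports equipment, buyer-exempt → 0% → $0.00
Pair of dumbbells (15 lb) $56.57: sports equipment, buyer-exempt → 0% → $0.00
Tennis racket $108.82: sports equipment, buyer-exempt → 0% → $0.00
Phone case $41.65: general merchandise → 5.25% → $2.19
Storage bin $14.57: general merchandise → 5.25% → $0.76
Dish soap $3.90: general merchandise → 5.25% → $0.20
Bike helmet $26.31: sports equipment, buyer-exempt → 0% → $0.00
Ibuprofen (100 ct) $11.88: over-the-counter medication, buyer-exempt → 0% → $0.00
Wall clock $35.99: general merchandise → 5.25% → $1.89
First-aid kit $34.54: over-the-counter medication, buyer-exempt → 0% → $0.00
Cold medicine $11.39: over-the-counter medication, buyer-exempt → 0% → $0.00
Total tax = $2.19 + $0.76 + $0.20 + $1.89 = $5.04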